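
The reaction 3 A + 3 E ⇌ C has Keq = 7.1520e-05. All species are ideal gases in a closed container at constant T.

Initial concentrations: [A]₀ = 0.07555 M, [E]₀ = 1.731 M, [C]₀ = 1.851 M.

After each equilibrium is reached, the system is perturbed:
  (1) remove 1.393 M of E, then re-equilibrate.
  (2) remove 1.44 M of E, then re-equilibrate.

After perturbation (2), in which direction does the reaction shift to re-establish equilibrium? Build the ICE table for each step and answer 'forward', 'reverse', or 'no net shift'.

Direction: reverse

Q₀ = 827.6 vs Keq = 7.1520e-05 ⇒ Q>K, reverse
Step 1:
                   A          E          C
  I          0.07555      1.731      1.851
  C            3.701      3.701     -1.234
  E            3.776      5.432     0.6174
  solve Keq expr → x = -1.234; check Q = 7.1520e-05
Then remove 1.393 M of E.
Step 2:
                   A          E          C
  I            3.776      4.039     0.6174
  C           0.4289     0.4289     -0.143
  E            4.205      4.468     0.4744
  solve Keq expr → x = -0.143; check Q = 7.1520e-05
Then remove 1.44 M of E.
Step 3:
                   A          E          C
  I            4.205      3.028     0.4744
  C           0.4761     0.4761    -0.1587
  E            4.681      3.504     0.3157
  solve Keq expr → x = -0.1587; check Q = 7.1520e-05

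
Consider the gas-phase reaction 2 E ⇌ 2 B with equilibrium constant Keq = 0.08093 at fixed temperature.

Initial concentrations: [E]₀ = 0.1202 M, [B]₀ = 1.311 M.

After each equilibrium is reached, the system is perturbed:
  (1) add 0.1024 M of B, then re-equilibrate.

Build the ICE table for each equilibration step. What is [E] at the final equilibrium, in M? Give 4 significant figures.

Q₀ = 119 vs Keq = 0.08093 ⇒ Q>K, reverse
Step 1:
                  E         B
  Initial    0.1202     1.311
  Change      0.994    -0.994
  Equil       1.114     0.317
  solve Keq expr → x = -0.497; check Q = 0.08093
Then add 0.1024 M of B.
Step 2:
                  E         B
  Initial     1.114    0.4194
  Change    0.07972  -0.07972
  Equil       1.194    0.3397
  solve Keq expr → x = -0.03986; check Q = 0.08093

[E]_eq = 1.194 M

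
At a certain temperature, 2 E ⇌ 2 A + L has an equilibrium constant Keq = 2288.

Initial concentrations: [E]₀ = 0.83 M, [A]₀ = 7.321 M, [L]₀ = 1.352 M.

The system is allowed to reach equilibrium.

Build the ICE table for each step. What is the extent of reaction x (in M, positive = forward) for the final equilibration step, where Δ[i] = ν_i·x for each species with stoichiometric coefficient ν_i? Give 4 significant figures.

Q₀ = 105.2 vs Keq = 2288 ⇒ Q<K, forward
Step 1:
                    E           A           L
  init           0.83       7.321       1.352
  Δ           -0.6162      0.6162      0.3081
  eq           0.2138       7.937        1.66
  solve Keq expr → x = 0.3081; check Q = 2288

x = 0.3081 M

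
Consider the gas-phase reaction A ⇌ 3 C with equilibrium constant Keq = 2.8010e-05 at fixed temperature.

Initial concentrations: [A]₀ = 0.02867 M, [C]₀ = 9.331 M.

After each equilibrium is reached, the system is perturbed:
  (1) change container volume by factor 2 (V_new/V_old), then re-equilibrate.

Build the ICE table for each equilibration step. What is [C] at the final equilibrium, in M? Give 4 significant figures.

Q₀ = 2.8337e+04 vs Keq = 2.8010e-05 ⇒ Q>K, reverse
Step 1:
                  A         C
  init      0.02867     9.331
  Δ           3.096    -9.287
  eq          3.124    0.0444
  solve Keq expr → x = -3.096; check Q = 2.8010e-05
Then change container volume by factor 2 (V_new/V_old).
Step 2:
                  A         C
  init        1.562    0.0222
  Δ       -0.004336   0.01301
  eq          1.558   0.03521
  solve Keq expr → x = 0.004336; check Q = 2.8010e-05

[C]_eq = 0.03521 M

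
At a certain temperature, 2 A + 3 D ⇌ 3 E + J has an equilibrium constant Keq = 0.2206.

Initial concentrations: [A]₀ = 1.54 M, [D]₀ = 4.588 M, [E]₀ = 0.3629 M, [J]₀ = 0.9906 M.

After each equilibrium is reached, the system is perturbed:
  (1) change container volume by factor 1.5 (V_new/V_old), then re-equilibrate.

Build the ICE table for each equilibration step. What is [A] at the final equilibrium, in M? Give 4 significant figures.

Q₀ = 2.0670e-04 vs Keq = 0.2206 ⇒ Q<K, forward
Step 1:
                  A         D         E         J
  Initial      1.54     4.588    0.3629    0.9906
  Change    -0.7832    -1.175     1.175    0.3916
  Equil      0.7568     3.413     1.538     1.382
  solve Keq expr → x = 0.3916; check Q = 0.2206
Then change container volume by factor 1.5 (V_new/V_old).
Step 2:
                  A         D         E         J
  Initial    0.5046     2.276     1.025    0.9215
  Change     0.0374   0.05611  -0.05611   -0.0187
  Equil       0.542     2.332     0.969    0.9028
  solve Keq expr → x = -0.0187; check Q = 0.2206

[A]_eq = 0.542 M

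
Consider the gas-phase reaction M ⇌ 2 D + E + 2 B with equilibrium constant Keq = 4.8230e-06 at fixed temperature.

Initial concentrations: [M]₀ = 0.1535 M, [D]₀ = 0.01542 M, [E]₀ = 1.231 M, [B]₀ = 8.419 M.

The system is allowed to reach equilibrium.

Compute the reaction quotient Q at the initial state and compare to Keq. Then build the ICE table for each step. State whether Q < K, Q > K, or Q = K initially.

Q₀ = 0.1352; Q > K (proceeds reverse)

Q₀ = 0.1352 vs Keq = 4.8230e-06 ⇒ Q>K, reverse
Step 1:
                  M         D         E         B
  I          0.1535   0.01542     1.231     8.419
  C        0.007663  -0.01533 -0.007663  -0.01533
  E          0.1612 9.4852e-05     1.223     8.404
  solve Keq expr → x = -0.007663; check Q = 4.8230e-06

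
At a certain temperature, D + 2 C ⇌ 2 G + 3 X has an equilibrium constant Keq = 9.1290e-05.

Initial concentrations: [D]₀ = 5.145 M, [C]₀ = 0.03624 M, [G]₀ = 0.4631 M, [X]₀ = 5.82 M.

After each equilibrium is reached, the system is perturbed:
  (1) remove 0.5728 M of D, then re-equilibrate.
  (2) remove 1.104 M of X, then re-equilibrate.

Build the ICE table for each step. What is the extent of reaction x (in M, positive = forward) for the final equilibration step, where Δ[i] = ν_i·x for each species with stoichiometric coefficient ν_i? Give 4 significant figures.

x = 1.9658e-04 M

Q₀ = 6257 vs Keq = 9.1290e-05 ⇒ Q>K, reverse
Step 1:
                  D         C         G         X
  init        5.145   0.03624    0.4631      5.82
  Δ          0.2311    0.4621   -0.4621   -0.6932
  eq          5.376    0.4984 9.5114e-04     5.127
  solve Keq expr → x = -0.2311; check Q = 9.1290e-05
Then remove 0.5728 M of D.
Step 2:
                  D         C         G         X
  init        4.803    0.4984 9.5114e-04     5.127
  Δ       2.5990e-05 5.1980e-05 -5.1980e-05 -7.7971e-05
  eq          4.803    0.4984 8.9916e-04     5.127
  solve Keq expr → x = -2.5990e-05; check Q = 9.1290e-05
Then remove 1.104 M of X.
Step 3:
                  D         C         G         X
  init        4.803    0.4984 8.9916e-04     4.023
  Δ       -1.9658e-04 -3.9316e-04 3.9316e-04 5.8974e-04
  eq          4.803     0.498  0.001292     4.023
  solve Keq expr → x = 1.9658e-04; check Q = 9.1290e-05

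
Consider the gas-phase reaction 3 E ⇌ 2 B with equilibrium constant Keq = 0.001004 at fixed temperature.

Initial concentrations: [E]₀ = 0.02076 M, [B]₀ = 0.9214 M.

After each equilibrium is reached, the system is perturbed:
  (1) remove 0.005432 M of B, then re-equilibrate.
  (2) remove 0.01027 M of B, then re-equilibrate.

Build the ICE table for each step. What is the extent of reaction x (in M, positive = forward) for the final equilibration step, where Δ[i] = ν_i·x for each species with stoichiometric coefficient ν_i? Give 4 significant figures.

x = 0.004747 M

Q₀ = 9.4889e+04 vs Keq = 0.001004 ⇒ Q>K, reverse
Step 1:
                   E          B
  I          0.02076     0.9214
  C            1.309    -0.8728
  E             1.33     0.0486
  solve Keq expr → x = -0.4364; check Q = 0.001004
Then remove 0.005432 M of B.
Step 2:
                   E          B
  I             1.33    0.04317
  C         -0.00753    0.00502
  E            1.322    0.04819
  solve Keq expr → x = 0.00251; check Q = 0.001004
Then remove 0.01027 M of B.
Step 3:
                   E          B
  I            1.322    0.03792
  C         -0.01424   0.009494
  E            1.308    0.04741
  solve Keq expr → x = 0.004747; check Q = 0.001004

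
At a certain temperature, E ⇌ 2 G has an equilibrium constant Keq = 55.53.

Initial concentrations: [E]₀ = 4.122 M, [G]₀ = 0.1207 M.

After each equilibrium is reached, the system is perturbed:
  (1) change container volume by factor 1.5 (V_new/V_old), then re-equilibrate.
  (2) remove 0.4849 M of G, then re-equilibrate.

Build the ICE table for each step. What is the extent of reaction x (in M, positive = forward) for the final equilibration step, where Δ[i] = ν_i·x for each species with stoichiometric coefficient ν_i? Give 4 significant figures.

Q₀ = 0.003534 vs Keq = 55.53 ⇒ Q<K, forward
Step 1:
                  E         G
  I           4.122    0.1207
  C          -3.306     6.612
  E          0.8162     6.732
  solve Keq expr → x = 3.306; check Q = 55.53
Then change container volume by factor 1.5 (V_new/V_old).
Step 2:
                  E         G
  I          0.5441     4.488
  C         -0.1361    0.2721
  E          0.4081      4.76
  solve Keq expr → x = 0.1361; check Q = 55.53
Then remove 0.4849 M of G.
Step 3:
                  E         G
  I          0.4081     4.275
  C        -0.06012    0.1202
  E           0.348     4.396
  solve Keq expr → x = 0.06012; check Q = 55.53

x = 0.06012 M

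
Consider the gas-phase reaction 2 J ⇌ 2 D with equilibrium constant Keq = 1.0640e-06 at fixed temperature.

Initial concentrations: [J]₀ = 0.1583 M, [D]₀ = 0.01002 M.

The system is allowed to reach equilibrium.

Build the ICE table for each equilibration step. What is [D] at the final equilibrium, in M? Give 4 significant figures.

Q₀ = 0.004007 vs Keq = 1.0640e-06 ⇒ Q>K, reverse
Step 1:
                    J           D
  I            0.1583     0.01002
  C          0.009847   -0.009847
  E            0.1681  1.7344e-04
  solve Keq expr → x = -0.004923; check Q = 1.0640e-06

[D]_eq = 1.7344e-04 M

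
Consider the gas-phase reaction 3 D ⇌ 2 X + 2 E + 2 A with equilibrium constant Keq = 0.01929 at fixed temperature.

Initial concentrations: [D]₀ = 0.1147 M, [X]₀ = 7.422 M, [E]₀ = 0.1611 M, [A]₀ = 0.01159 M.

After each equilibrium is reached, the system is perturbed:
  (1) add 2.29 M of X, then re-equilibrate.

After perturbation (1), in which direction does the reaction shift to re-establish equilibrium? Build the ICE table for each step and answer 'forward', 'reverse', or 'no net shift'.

Q₀ = 0.1273 vs Keq = 0.01929 ⇒ Q>K, reverse
Step 1:
                  D         X         E         A
  I          0.1147     7.422    0.1611   0.01159
  C        0.009447 -0.006298 -0.006298 -0.006298
  E          0.1241     7.416    0.1548  0.005292
  solve Keq expr → x = -0.003149; check Q = 0.01929
Then add 2.29 M of X.
Step 2:
                  D         X         E         A
  I          0.1241     9.706    0.1548  0.005292
  C        0.001701 -0.001134 -0.001134 -0.001134
  E          0.1258     9.705    0.1537  0.004158
  solve Keq expr → x = -5.6715e-04; check Q = 0.01929

Direction: reverse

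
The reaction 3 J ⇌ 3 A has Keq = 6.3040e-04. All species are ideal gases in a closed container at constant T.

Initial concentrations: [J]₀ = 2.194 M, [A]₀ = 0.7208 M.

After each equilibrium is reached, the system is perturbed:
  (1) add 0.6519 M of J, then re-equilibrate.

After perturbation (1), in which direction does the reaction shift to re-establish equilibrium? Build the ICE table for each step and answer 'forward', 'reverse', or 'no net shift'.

Direction: forward

Q₀ = 0.03546 vs Keq = 6.3040e-04 ⇒ Q>K, reverse
Step 1:
                   J          A
  init         2.194     0.7208
  Δ           0.4906    -0.4906
  eq           2.685     0.2302
  solve Keq expr → x = -0.1635; check Q = 6.3040e-04
Then add 0.6519 M of J.
Step 2:
                   J          A
  init         3.337     0.2302
  Δ         -0.05148    0.05148
  eq           3.285     0.2817
  solve Keq expr → x = 0.01716; check Q = 6.3040e-04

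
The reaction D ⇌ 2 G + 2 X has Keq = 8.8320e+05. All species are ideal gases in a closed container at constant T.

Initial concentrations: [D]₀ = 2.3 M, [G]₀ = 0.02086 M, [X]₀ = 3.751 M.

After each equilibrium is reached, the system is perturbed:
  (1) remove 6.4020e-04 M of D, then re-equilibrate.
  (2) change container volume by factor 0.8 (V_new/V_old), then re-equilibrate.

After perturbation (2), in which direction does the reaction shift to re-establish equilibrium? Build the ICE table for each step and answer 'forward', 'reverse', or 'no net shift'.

Q₀ = 0.002662 vs Keq = 8.8320e+05 ⇒ Q<K, forward
Step 1:
                    D           G           X
  I               2.3     0.02086       3.751
  C            -2.298       4.597       4.597
  E          0.001682       4.617       8.348
  solve Keq expr → x = 2.298; check Q = 8.8320e+05
Then remove 6.4020e-04 M of D.
Step 2:
                    D           G           X
  I          0.001042       4.617       8.348
  C        6.3875e-04   -0.001278   -0.001278
  E          0.001681       4.616       8.346
  solve Keq expr → x = -6.3875e-04; check Q = 8.8320e+05
Then change container volume by factor 0.8 (V_new/V_old).
Step 3:
                    D           G           X
  I          0.002101        5.77       10.43
  C          0.001994   -0.003987   -0.003987
  E          0.004095       5.766       10.43
  solve Keq expr → x = -0.001994; check Q = 8.8320e+05

Direction: reverse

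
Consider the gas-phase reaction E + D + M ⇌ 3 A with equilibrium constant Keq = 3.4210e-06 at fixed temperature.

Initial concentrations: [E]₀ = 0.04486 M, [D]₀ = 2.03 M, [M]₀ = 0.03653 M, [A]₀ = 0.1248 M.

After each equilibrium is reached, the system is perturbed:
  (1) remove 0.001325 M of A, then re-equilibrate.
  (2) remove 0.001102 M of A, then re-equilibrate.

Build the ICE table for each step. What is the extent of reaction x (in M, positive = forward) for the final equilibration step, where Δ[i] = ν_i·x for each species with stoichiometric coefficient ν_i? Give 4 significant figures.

Q₀ = 0.5843 vs Keq = 3.4210e-06 ⇒ Q>K, reverse
Step 1:
                   E          D          M          A
  init       0.04486       2.03    0.03653     0.1248
  Δ           0.0404     0.0404     0.0404    -0.1212
  eq         0.08526       2.07    0.07693   0.003595
  solve Keq expr → x = -0.0404; check Q = 3.4210e-06
Then remove 0.001325 M of A.
Step 2:
                   E          D          M          A
  init       0.08526       2.07    0.07693    0.00227
  Δ       -4.3726e-04 -4.3726e-04 -4.3726e-04   0.001312
  eq         0.08482       2.07    0.07649   0.003582
  solve Keq expr → x = 4.3726e-04; check Q = 3.4210e-06
Then remove 0.001102 M of A.
Step 3:
                   E          D          M          A
  init       0.08482       2.07    0.07649    0.00248
  Δ       -3.6366e-04 -3.6366e-04 -3.6366e-04   0.001091
  eq         0.08446       2.07    0.07613   0.003571
  solve Keq expr → x = 3.6366e-04; check Q = 3.4210e-06

x = 3.6366e-04 M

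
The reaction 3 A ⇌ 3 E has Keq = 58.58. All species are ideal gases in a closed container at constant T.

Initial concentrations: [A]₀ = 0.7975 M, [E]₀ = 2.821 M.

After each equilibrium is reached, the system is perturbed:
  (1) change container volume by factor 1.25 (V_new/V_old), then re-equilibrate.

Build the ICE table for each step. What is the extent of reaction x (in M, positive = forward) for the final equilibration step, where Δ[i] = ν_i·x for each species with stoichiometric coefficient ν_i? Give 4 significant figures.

x = 0 M

Q₀ = 44.26 vs Keq = 58.58 ⇒ Q<K, forward
Step 1:
                   A          E
  Initial     0.7975      2.821
  Change    -0.05657    0.05657
  Equil       0.7409      2.878
  solve Keq expr → x = 0.01886; check Q = 58.58
Then change container volume by factor 1.25 (V_new/V_old).
Step 2:
                   A          E
  Initial     0.5927      2.302
  Change           0          0
  Equil       0.5927      2.302
  solve Keq expr → x = 0; check Q = 58.58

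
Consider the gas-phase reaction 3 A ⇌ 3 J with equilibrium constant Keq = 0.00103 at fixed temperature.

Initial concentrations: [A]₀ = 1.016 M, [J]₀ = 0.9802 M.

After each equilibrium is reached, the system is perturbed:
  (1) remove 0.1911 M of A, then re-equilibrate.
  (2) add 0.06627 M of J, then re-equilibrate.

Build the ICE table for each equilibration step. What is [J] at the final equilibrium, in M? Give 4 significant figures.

[J]_eq = 0.1717 M

Q₀ = 0.898 vs Keq = 0.00103 ⇒ Q>K, reverse
Step 1:
                  A         J
  Initial     1.016    0.9802
  Change     0.7971   -0.7971
  Equil       1.813    0.1831
  solve Keq expr → x = -0.2657; check Q = 0.00103
Then remove 0.1911 M of A.
Step 2:
                  A         J
  Initial     1.622    0.1831
  Change    0.01753  -0.01753
  Equil        1.64    0.1656
  solve Keq expr → x = -0.005843; check Q = 0.00103
Then add 0.06627 M of J.
Step 3:
                  A         J
  Initial      1.64    0.2318
  Change    0.06019  -0.06019
  Equil         1.7    0.1717
  solve Keq expr → x = -0.02006; check Q = 0.00103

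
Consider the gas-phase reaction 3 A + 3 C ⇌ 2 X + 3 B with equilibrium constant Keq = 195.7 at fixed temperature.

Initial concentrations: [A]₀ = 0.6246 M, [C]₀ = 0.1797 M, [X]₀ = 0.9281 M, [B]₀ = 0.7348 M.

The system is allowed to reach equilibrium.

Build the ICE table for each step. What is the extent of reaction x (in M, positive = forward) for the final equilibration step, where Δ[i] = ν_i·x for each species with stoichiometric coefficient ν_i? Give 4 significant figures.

Q₀ = 241.7 vs Keq = 195.7 ⇒ Q>K, reverse
Step 1:
                   A          C          X          B
  I           0.6246     0.1797     0.9281     0.7348
  C         0.007917   0.007917  -0.005278  -0.007917
  E           0.6325     0.1876     0.9228     0.7269
  solve Keq expr → x = -0.002639; check Q = 195.7

x = -0.002639 M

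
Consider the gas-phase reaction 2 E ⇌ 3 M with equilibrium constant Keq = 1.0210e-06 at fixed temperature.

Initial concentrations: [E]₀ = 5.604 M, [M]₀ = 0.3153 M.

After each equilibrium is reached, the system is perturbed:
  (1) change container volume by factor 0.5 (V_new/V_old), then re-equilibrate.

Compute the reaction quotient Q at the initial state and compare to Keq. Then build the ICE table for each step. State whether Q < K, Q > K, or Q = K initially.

Q₀ = 9.9810e-04 vs Keq = 1.0210e-06 ⇒ Q>K, reverse
Step 1:
                   E          M
  init         5.604     0.3153
  Δ           0.1885    -0.2828
  eq           5.793    0.03248
  solve Keq expr → x = -0.09427; check Q = 1.0210e-06
Then change container volume by factor 0.5 (V_new/V_old).
Step 2:
                   E          M
  init         11.59    0.06496
  Δ         0.008916   -0.01337
  eq           11.59    0.05158
  solve Keq expr → x = -0.004458; check Q = 1.0210e-06

Q₀ = 9.9810e-04; Q > K (proceeds reverse)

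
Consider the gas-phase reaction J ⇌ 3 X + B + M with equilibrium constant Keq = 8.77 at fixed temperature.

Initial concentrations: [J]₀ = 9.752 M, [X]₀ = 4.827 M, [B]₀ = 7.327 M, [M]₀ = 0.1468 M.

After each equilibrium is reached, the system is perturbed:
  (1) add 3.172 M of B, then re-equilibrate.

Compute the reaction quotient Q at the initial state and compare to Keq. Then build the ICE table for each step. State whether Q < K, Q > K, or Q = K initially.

Q₀ = 12.4; Q > K (proceeds reverse)

Q₀ = 12.4 vs Keq = 8.77 ⇒ Q>K, reverse
Step 1:
                    J           X           B           M
  init          9.752       4.827       7.327      0.1468
  Δ             0.035      -0.105      -0.035      -0.035
  eq            9.787       4.722       7.292      0.1118
  solve Keq expr → x = -0.035; check Q = 8.77
Then add 3.172 M of B.
Step 2:
                    J           X           B           M
  init          9.787       4.722       10.46      0.1118
  Δ           0.02895    -0.08686    -0.02895    -0.02895
  eq            9.816       4.635       10.44     0.08284
  solve Keq expr → x = -0.02895; check Q = 8.77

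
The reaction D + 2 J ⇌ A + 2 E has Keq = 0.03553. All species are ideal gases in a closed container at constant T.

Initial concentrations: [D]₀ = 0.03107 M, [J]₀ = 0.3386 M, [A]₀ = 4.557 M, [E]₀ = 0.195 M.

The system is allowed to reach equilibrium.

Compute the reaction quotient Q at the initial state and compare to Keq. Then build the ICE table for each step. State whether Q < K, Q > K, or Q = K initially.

Q₀ = 48.64; Q > K (proceeds reverse)

Q₀ = 48.64 vs Keq = 0.03553 ⇒ Q>K, reverse
Step 1:
                    D           J           A           E
  I           0.03107      0.3386       4.557       0.195
  C           0.08949       0.179    -0.08949      -0.179
  E            0.1206      0.5176       4.468     0.01603
  solve Keq expr → x = -0.08949; check Q = 0.03553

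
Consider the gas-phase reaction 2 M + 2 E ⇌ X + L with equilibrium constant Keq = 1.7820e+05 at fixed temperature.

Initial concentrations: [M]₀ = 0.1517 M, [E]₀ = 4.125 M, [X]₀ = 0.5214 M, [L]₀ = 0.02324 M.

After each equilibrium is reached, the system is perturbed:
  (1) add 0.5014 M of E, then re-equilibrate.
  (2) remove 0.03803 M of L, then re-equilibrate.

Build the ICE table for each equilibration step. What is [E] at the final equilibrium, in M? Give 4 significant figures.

[E]_eq = 4.475 M

Q₀ = 0.03094 vs Keq = 1.7820e+05 ⇒ Q<K, forward
Step 1:
                   M          E          X          L
  I           0.1517      4.125     0.5214    0.02324
  C          -0.1516    -0.1516    0.07578    0.07578
  E       1.4497e-04      3.973     0.5972    0.09902
  solve Keq expr → x = 0.07578; check Q = 1.7820e+05
Then add 0.5014 M of E.
Step 2:
                   M          E          X          L
  I       1.4497e-04      4.475     0.5972    0.09902
  C       -1.6237e-05 -1.6237e-05 8.1187e-06 8.1187e-06
  E       1.2874e-04      4.475     0.5972    0.09903
  solve Keq expr → x = 8.1187e-06; check Q = 1.7820e+05
Then remove 0.03803 M of L.
Step 3:
                   M          E          X          L
  I       1.2874e-04      4.475     0.5972      0.061
  C       -2.7687e-05 -2.7687e-05 1.3843e-05 1.3843e-05
  E       1.0105e-04      4.475     0.5972    0.06101
  solve Keq expr → x = 1.3843e-05; check Q = 1.7820e+05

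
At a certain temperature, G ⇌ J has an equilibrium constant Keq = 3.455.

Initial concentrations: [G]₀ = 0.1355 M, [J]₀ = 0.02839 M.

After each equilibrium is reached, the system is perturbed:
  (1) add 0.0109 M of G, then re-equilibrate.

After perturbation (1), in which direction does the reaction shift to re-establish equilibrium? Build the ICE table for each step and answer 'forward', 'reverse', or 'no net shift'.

Q₀ = 0.2095 vs Keq = 3.455 ⇒ Q<K, forward
Step 1:
                  G         J
  I          0.1355   0.02839
  C        -0.09871   0.09871
  E         0.03679    0.1271
  solve Keq expr → x = 0.09871; check Q = 3.455
Then add 0.0109 M of G.
Step 2:
                  G         J
  I         0.04769    0.1271
  C       -0.008453  0.008453
  E         0.03923    0.1356
  solve Keq expr → x = 0.008453; check Q = 3.455

Direction: forward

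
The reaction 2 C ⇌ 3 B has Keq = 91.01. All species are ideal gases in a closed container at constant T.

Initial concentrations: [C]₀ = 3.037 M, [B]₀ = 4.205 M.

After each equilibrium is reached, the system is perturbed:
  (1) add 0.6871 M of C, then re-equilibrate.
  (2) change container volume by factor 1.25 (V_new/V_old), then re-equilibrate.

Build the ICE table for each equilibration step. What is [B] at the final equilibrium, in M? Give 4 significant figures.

Q₀ = 8.061 vs Keq = 91.01 ⇒ Q<K, forward
Step 1:
                    C           B
  I             3.037       4.205
  C            -1.386       2.079
  E             1.651       6.284
  solve Keq expr → x = 0.6929; check Q = 91.01
Then add 0.6871 M of C.
Step 2:
                    C           B
  I             2.338       6.284
  C           -0.4278      0.6417
  E              1.91       6.925
  solve Keq expr → x = 0.2139; check Q = 91.01
Then change container volume by factor 1.25 (V_new/V_old).
Step 3:
                    C           B
  I             1.528        5.54
  C           -0.1035      0.1552
  E             1.425       5.696
  solve Keq expr → x = 0.05175; check Q = 91.01

[B]_eq = 5.696 M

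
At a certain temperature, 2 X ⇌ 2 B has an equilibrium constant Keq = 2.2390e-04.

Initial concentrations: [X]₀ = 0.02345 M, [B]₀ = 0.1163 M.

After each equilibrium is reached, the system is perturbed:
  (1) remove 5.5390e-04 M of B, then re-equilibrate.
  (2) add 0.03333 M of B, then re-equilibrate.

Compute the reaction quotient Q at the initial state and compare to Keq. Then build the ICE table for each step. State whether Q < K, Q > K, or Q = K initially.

Q₀ = 24.6 vs Keq = 2.2390e-04 ⇒ Q>K, reverse
Step 1:
                  X         B
  I         0.02345    0.1163
  C          0.1142   -0.1142
  E          0.1377   0.00206
  solve Keq expr → x = -0.05712; check Q = 2.2390e-04
Then remove 5.5390e-04 M of B.
Step 2:
                  X         B
  I          0.1377  0.001506
  C       -5.4573e-04 5.4573e-04
  E          0.1371  0.002052
  solve Keq expr → x = 2.7287e-04; check Q = 2.2390e-04
Then add 0.03333 M of B.
Step 3:
                  X         B
  I          0.1371   0.03538
  C         0.03284  -0.03284
  E            0.17  0.002543
  solve Keq expr → x = -0.01642; check Q = 2.2390e-04

Q₀ = 24.6; Q > K (proceeds reverse)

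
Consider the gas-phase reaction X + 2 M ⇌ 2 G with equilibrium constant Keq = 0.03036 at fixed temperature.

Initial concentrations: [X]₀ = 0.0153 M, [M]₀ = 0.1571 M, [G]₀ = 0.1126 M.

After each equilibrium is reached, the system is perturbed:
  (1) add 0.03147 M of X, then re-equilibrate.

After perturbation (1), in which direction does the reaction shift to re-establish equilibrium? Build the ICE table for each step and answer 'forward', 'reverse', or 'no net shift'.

Q₀ = 33.58 vs Keq = 0.03036 ⇒ Q>K, reverse
Step 1:
                    X           M           G
  init         0.0153      0.1571      0.1126
  Δ           0.05053      0.1011     -0.1011
  eq          0.06583      0.2582     0.01154
  solve Keq expr → x = -0.05053; check Q = 0.03036
Then add 0.03147 M of X.
Step 2:
                    X           M           G
  init         0.0973      0.2582     0.01154
  Δ         -0.001142   -0.002284    0.002284
  eq          0.09616      0.2559     0.01383
  solve Keq expr → x = 0.001142; check Q = 0.03036

Direction: forward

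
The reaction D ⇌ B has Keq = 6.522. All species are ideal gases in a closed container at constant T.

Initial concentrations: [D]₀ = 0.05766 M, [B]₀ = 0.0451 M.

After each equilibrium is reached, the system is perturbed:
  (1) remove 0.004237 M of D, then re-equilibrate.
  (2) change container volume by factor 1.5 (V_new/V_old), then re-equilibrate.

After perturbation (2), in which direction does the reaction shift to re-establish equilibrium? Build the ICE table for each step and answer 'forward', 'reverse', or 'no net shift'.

Q₀ = 0.7822 vs Keq = 6.522 ⇒ Q<K, forward
Step 1:
                  D         B
  init      0.05766    0.0451
  Δ          -0.044     0.044
  eq        0.01366    0.0891
  solve Keq expr → x = 0.044; check Q = 6.522
Then remove 0.004237 M of D.
Step 2:
                  D         B
  init     0.009424    0.0891
  Δ        0.003674 -0.003674
  eq         0.0131   0.08543
  solve Keq expr → x = -0.003674; check Q = 6.522
Then change container volume by factor 1.5 (V_new/V_old).
Step 3:
                  D         B
  init     0.008732   0.05695
  Δ               0         0
  eq       0.008732   0.05695
  solve Keq expr → x = 0; check Q = 6.522

Direction: no net shift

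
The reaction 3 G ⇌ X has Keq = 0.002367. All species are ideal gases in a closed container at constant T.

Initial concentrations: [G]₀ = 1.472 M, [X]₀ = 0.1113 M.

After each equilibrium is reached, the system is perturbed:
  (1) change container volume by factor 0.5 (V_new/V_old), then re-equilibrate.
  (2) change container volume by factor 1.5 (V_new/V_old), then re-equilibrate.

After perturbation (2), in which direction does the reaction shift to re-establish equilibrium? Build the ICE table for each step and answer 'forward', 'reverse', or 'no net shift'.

Q₀ = 0.0349 vs Keq = 0.002367 ⇒ Q>K, reverse
Step 1:
                   G          X
  init         1.472     0.1113
  Δ           0.2947   -0.09825
  eq           1.767    0.01305
  solve Keq expr → x = -0.09825; check Q = 0.002367
Then change container volume by factor 0.5 (V_new/V_old).
Step 2:
                   G          X
  init         3.533    0.02611
  Δ          -0.1877    0.06255
  eq           3.346    0.08866
  solve Keq expr → x = 0.06255; check Q = 0.002367
Then change container volume by factor 1.5 (V_new/V_old).
Step 3:
                   G          X
  init         2.231     0.0591
  Δ          0.08872   -0.02957
  eq           2.319    0.02953
  solve Keq expr → x = -0.02957; check Q = 0.002367

Direction: reverse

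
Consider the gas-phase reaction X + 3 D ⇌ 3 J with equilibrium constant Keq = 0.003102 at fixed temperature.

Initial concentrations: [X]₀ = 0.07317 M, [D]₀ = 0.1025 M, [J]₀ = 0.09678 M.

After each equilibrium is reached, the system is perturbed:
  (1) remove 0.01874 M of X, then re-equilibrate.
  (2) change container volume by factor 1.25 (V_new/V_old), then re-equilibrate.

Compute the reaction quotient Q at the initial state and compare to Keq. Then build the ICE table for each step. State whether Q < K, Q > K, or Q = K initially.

Q₀ = 11.5 vs Keq = 0.003102 ⇒ Q>K, reverse
Step 1:
                  X         D         J
  I         0.07317    0.1025   0.09678
  C         0.02803    0.0841   -0.0841
  E          0.1012    0.1866   0.01268
  solve Keq expr → x = -0.02803; check Q = 0.003102
Then remove 0.01874 M of X.
Step 2:
                  X         D         J
  I         0.08246    0.1866   0.01268
  C       2.5839e-04 7.7516e-04 -7.7516e-04
  E         0.08272    0.1874   0.01191
  solve Keq expr → x = -2.5839e-04; check Q = 0.003102
Then change container volume by factor 1.25 (V_new/V_old).
Step 3:
                  X         D         J
  I         0.06618    0.1499  0.009525
  C       2.1194e-04 6.3582e-04 -6.3582e-04
  E         0.06639    0.1505   0.00889
  solve Keq expr → x = -2.1194e-04; check Q = 0.003102

Q₀ = 11.5; Q > K (proceeds reverse)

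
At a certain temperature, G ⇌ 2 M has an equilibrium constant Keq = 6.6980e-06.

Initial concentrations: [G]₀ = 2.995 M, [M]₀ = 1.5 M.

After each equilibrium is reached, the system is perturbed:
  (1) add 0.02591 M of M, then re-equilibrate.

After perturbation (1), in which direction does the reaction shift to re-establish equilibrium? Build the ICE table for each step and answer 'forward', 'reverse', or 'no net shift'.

Q₀ = 0.7513 vs Keq = 6.6980e-06 ⇒ Q>K, reverse
Step 1:
                   G          M
  I            2.995        1.5
  C           0.7475     -1.495
  E            3.742   0.005007
  solve Keq expr → x = -0.7475; check Q = 6.6980e-06
Then add 0.02591 M of M.
Step 2:
                   G          M
  I            3.742    0.03092
  C          0.01295    -0.0259
  E            3.755   0.005015
  solve Keq expr → x = -0.01295; check Q = 6.6980e-06

Direction: reverse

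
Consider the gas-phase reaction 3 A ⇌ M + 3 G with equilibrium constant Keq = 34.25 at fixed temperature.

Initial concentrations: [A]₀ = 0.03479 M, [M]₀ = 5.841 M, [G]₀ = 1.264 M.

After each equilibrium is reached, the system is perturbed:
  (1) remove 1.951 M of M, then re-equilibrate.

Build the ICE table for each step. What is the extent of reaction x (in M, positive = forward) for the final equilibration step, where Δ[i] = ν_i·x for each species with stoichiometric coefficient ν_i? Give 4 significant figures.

Q₀ = 2.8013e+05 vs Keq = 34.25 ⇒ Q>K, reverse
Step 1:
                  A         M         G
  init      0.03479     5.841     1.264
  Δ          0.4261    -0.142   -0.4261
  eq         0.4609     5.699    0.8379
  solve Keq expr → x = -0.142; check Q = 34.25
Then remove 1.951 M of M.
Step 2:
                  A         M         G
  init       0.4609     3.748    0.8379
  Δ        -0.04031   0.01344   0.04031
  eq         0.4206     3.761    0.8782
  solve Keq expr → x = 0.01344; check Q = 34.25

x = 0.01344 M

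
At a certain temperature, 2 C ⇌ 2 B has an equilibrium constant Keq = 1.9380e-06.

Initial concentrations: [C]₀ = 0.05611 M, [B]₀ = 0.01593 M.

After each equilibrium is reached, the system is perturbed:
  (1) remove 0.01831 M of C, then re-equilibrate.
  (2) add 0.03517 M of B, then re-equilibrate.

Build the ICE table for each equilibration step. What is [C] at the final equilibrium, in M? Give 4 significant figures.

Q₀ = 0.0806 vs Keq = 1.9380e-06 ⇒ Q>K, reverse
Step 1:
                    C           B
  Initial     0.05611     0.01593
  Change      0.01583    -0.01583
  Equil       0.07194  1.0015e-04
  solve Keq expr → x = -0.007915; check Q = 1.9380e-06
Then remove 0.01831 M of C.
Step 2:
                    C           B
  Initial     0.05363  1.0015e-04
  Change   2.5454e-05 -2.5454e-05
  Equil       0.05366  7.4695e-05
  solve Keq expr → x = -1.2727e-05; check Q = 1.9380e-06
Then add 0.03517 M of B.
Step 3:
                    C           B
  Initial     0.05366     0.03524
  Change      0.03512    -0.03512
  Equil       0.08878  1.2359e-04
  solve Keq expr → x = -0.01756; check Q = 1.9380e-06

[C]_eq = 0.08878 M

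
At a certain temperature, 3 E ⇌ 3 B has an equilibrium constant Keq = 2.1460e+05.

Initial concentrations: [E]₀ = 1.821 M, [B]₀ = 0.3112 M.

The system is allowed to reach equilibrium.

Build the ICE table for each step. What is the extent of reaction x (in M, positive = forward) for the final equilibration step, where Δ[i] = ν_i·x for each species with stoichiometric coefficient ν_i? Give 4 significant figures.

Q₀ = 0.004991 vs Keq = 2.1460e+05 ⇒ Q<K, forward
Step 1:
                  E         B
  Initial     1.821    0.3112
  Change     -1.786     1.786
  Equil     0.03503     2.097
  solve Keq expr → x = 0.5953; check Q = 2.1460e+05

x = 0.5953 M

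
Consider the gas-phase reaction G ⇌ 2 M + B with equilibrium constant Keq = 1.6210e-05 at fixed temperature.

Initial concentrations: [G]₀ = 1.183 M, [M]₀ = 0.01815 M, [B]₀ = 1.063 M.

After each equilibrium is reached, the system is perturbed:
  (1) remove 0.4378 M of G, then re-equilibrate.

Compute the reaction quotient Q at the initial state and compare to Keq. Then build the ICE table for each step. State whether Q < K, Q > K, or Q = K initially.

Q₀ = 2.9601e-04; Q > K (proceeds reverse)

Q₀ = 2.9601e-04 vs Keq = 1.6210e-05 ⇒ Q>K, reverse
Step 1:
                   G          M          B
  I            1.183    0.01815      1.063
  C         0.006938   -0.01388  -0.006938
  E             1.19   0.004274      1.056
  solve Keq expr → x = -0.006938; check Q = 1.6210e-05
Then remove 0.4378 M of G.
Step 2:
                   G          M          B
  I           0.7521   0.004274      1.056
  C       4.3714e-04 -8.7428e-04 -4.3714e-04
  E           0.7526   0.003399      1.056
  solve Keq expr → x = -4.3714e-04; check Q = 1.6210e-05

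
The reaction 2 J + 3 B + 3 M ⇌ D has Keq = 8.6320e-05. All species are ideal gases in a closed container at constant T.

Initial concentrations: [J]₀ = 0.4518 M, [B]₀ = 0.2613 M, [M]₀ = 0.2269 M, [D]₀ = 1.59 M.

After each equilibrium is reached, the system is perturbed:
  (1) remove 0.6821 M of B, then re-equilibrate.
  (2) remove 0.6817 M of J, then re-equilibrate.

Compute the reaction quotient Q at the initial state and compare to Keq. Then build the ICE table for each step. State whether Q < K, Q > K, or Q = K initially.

Q₀ = 3.7375e+04 vs Keq = 8.6320e-05 ⇒ Q>K, reverse
Step 1:
                  J         B         M         D
  I          0.4518    0.2613    0.2269      1.59
  C           1.994     2.992     2.992   -0.9972
  E           2.446     3.253     3.219    0.5928
  solve Keq expr → x = -0.9972; check Q = 8.6320e-05
Then remove 0.6821 M of B.
Step 2:
                  J         B         M         D
  I           2.446     2.571     3.219    0.5928
  C          0.1494    0.2241    0.2241  -0.07471
  E           2.596     2.795     3.443    0.5181
  solve Keq expr → x = -0.07471; check Q = 8.6320e-05
Then remove 0.6817 M of J.
Step 3:
                  J         B         M         D
  I           1.914     2.795     3.443    0.5181
  C          0.1251    0.1876    0.1876  -0.06254
  E           2.039     2.983      3.63    0.4555
  solve Keq expr → x = -0.06254; check Q = 8.6320e-05

Q₀ = 3.7375e+04; Q > K (proceeds reverse)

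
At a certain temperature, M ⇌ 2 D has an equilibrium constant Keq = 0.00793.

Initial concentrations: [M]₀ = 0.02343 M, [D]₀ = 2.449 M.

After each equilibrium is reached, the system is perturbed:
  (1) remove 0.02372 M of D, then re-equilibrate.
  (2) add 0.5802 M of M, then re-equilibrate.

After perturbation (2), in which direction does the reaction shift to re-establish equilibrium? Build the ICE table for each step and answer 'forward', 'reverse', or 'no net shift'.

Direction: forward

Q₀ = 256 vs Keq = 0.00793 ⇒ Q>K, reverse
Step 1:
                   M          D
  I          0.02343      2.449
  C            1.176     -2.351
  E            1.199    0.09752
  solve Keq expr → x = -1.176; check Q = 0.00793
Then remove 0.02372 M of D.
Step 2:
                   M          D
  I            1.199     0.0738
  C         -0.01162    0.02325
  E            1.188    0.09704
  solve Keq expr → x = 0.01162; check Q = 0.00793
Then add 0.5802 M of M.
Step 3:
                   M          D
  I            1.768    0.09704
  C          -0.0105      0.021
  E            1.757      0.118
  solve Keq expr → x = 0.0105; check Q = 0.00793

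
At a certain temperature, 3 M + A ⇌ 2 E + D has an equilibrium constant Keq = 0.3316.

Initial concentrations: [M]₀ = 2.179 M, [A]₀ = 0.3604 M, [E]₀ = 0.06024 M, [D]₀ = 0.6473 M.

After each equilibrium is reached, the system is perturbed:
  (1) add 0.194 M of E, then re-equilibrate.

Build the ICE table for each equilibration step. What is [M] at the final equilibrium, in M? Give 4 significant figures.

[M]_eq = 1.666 M

Q₀ = 6.2997e-04 vs Keq = 0.3316 ⇒ Q<K, forward
Step 1:
                   M          A          E          D
  Initial      2.179     0.3604    0.06024     0.6473
  Change     -0.6212    -0.2071     0.4141     0.2071
  Equil        1.558     0.1533     0.4744     0.8544
  solve Keq expr → x = 0.2071; check Q = 0.3316
Then add 0.194 M of E.
Step 2:
                   M          A          E          D
  Initial      1.558     0.1533     0.6684     0.8544
  Change      0.1084    0.03615   -0.07229   -0.03615
  Equil        1.666     0.1895     0.5961     0.8182
  solve Keq expr → x = -0.03615; check Q = 0.3316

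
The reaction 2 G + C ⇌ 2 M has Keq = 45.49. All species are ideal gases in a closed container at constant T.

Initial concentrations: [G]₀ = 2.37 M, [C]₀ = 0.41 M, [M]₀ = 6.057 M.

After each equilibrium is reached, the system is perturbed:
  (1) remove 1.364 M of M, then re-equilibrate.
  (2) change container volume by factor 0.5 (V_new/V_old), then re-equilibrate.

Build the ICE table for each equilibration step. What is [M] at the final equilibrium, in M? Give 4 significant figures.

Q₀ = 15.93 vs Keq = 45.49 ⇒ Q<K, forward
Step 1:
                  G         C         M
  init         2.37      0.41     6.057
  Δ         -0.3675   -0.1837    0.3675
  eq          2.003    0.2263     6.424
  solve Keq expr → x = 0.1837; check Q = 45.49
Then remove 1.364 M of M.
Step 2:
                  G         C         M
  init        2.003    0.2263      5.06
  Δ         -0.1197  -0.05986    0.1197
  eq          1.883    0.1664      5.18
  solve Keq expr → x = 0.05986; check Q = 45.49
Then change container volume by factor 0.5 (V_new/V_old).
Step 3:
                  G         C         M
  init        3.766    0.3328     10.36
  Δ         -0.2616   -0.1308    0.2616
  eq          3.504     0.202     10.62
  solve Keq expr → x = 0.1308; check Q = 45.49

[M]_eq = 10.62 M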